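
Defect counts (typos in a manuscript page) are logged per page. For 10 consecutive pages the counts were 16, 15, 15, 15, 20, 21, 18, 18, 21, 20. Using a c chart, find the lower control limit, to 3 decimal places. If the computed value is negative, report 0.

5.207

c̄ = (16 + 15 + 15 + 15 + 20 + 21 + 18 + 18 + 21 + 20) / 10 = 179 / 10 = 17.9000
LCL = c̄ − 3√c̄ = 17.9000 − 3 × 4.2308 = 5.2075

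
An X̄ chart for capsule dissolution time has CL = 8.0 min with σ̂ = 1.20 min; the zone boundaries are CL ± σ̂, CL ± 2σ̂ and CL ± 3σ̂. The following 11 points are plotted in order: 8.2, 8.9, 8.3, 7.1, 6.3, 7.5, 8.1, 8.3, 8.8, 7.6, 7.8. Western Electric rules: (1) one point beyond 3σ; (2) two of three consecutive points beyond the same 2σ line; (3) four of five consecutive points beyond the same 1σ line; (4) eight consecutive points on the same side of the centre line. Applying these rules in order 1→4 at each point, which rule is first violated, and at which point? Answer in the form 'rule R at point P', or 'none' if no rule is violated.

Zone of each point (C = within 1σ̂, B = 1σ̂–2σ̂, A = 2σ̂–3σ̂, * = beyond 3σ̂; sign = side of CL): 1:+C, 2:+C, 3:+C, 4:-C, 5:-B, 6:-C, 7:+C, 8:+C, 9:+C, 10:-C, 11:-C
No rule fires across all 11 points.

none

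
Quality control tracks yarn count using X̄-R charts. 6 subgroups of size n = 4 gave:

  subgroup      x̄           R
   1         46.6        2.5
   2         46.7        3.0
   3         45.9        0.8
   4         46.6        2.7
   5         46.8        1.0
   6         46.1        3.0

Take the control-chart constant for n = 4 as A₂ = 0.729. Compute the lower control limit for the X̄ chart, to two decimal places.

44.87

X̄̄ = (46.6 + 46.7 + 45.9 + 46.6 + 46.8 + 46.1) / 6 = 278.7000 / 6 = 46.4500
R̄ = (2.5 + 3.0 + 0.8 + 2.7 + 1.0 + 3.0) / 6 = 13.0000 / 6 = 2.1667
LCL = X̄̄ − A₂·R̄ = 46.4500 − 0.729 × 2.1667 = 44.8705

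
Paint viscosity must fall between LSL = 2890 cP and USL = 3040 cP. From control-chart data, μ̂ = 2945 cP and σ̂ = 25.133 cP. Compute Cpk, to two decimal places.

Cpu = (USL − μ̂) / (3σ̂) = (3040 − 2945) / (3 × 25.133) = 1.2600; Cpl = (μ̂ − LSL) / (3σ̂) = (2945 − 2890) / (3 × 25.133) = 0.7295; Cpk = min(Cpu, Cpl) = 0.7295

0.73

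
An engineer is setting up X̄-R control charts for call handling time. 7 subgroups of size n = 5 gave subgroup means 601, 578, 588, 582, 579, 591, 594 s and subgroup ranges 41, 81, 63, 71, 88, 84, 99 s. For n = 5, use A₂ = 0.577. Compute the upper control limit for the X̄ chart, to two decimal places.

X̄̄ = (601 + 578 + 588 + 582 + 579 + 591 + 594) / 7 = 4113.0000 / 7 = 587.5714
R̄ = (41 + 81 + 63 + 71 + 88 + 84 + 99) / 7 = 527.0000 / 7 = 75.2857
UCL = X̄̄ + A₂·R̄ = 587.5714 + 0.577 × 75.2857 = 631.0113

631.01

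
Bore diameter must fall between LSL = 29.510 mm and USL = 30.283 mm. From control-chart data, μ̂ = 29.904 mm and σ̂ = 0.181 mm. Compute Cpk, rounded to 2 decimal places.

0.70

Cpu = (USL − μ̂) / (3σ̂) = (30.283 − 29.904) / (3 × 0.181) = 0.6980; Cpl = (μ̂ − LSL) / (3σ̂) = (29.904 − 29.510) / (3 × 0.181) = 0.7256; Cpk = min(Cpu, Cpl) = 0.6980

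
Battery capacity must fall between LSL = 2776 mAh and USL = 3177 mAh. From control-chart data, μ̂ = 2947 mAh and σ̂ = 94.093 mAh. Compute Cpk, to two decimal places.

0.61

Cpu = (USL − μ̂) / (3σ̂) = (3177 − 2947) / (3 × 94.093) = 0.8148; Cpl = (μ̂ − LSL) / (3σ̂) = (2947 − 2776) / (3 × 94.093) = 0.6058; Cpk = min(Cpu, Cpl) = 0.6058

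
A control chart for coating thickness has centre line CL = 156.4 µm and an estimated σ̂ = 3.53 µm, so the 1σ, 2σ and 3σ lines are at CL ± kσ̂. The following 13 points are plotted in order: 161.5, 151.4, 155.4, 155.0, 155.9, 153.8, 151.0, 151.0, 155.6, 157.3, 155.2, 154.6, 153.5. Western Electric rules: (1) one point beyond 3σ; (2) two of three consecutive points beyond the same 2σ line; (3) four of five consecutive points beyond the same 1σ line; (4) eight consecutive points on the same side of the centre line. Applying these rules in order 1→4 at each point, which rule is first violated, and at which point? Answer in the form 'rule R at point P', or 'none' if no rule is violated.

rule 4 at point 9

Zone of each point (C = within 1σ̂, B = 1σ̂–2σ̂, A = 2σ̂–3σ̂, * = beyond 3σ̂; sign = side of CL): 1:+B, 2:-B, 3:-C, 4:-C, 5:-C, 6:-C, 7:-B, 8:-B, 9:-C, 10:+C, 11:-C, 12:-C, 13:-C
Rule 4 (eight consecutive points on the same side of the centre line) is satisfied at point 9.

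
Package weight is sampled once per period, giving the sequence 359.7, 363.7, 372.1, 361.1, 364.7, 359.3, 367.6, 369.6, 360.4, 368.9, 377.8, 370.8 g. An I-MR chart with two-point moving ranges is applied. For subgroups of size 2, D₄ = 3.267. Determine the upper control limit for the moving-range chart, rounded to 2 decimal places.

Moving ranges: 4.0, 8.4, 11.0, 3.6, 5.4, 8.3, 2.0, 9.2, 8.5, 8.9, 7.0; M̄R̄ = 76.3000 / 11 = 6.9364
UCL_MR = D₄·M̄R̄ = 3.267 × 6.9364 = 22.6611

22.66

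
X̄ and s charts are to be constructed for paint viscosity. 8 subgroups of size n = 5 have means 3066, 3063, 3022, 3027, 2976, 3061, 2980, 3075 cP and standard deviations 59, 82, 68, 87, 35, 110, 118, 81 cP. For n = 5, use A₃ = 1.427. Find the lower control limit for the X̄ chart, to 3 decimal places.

2919.590

X̄̄ = (3066 + 3063 + 3022 + 3027 + 2976 + 3061 + 2980 + 3075) / 8 = 3033.7500
s̄ = (59 + 82 + 68 + 87 + 35 + 110 + 118 + 81) / 8 = 80.0000
LCL = X̄̄ − A₃·s̄ = 3033.7500 − 1.427 × 80.0000 = 2919.5900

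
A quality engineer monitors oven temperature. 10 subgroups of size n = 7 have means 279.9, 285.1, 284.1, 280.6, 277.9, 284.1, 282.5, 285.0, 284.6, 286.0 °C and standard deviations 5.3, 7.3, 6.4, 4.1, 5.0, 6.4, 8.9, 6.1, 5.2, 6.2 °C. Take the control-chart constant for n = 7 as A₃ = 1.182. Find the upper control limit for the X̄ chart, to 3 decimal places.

290.178

X̄̄ = (279.9 + 285.1 + 284.1 + 280.6 + 277.9 + 284.1 + 282.5 + 285.0 + 284.6 + 286.0) / 10 = 282.9800
s̄ = (5.3 + 7.3 + 6.4 + 4.1 + 5.0 + 6.4 + 8.9 + 6.1 + 5.2 + 6.2) / 10 = 6.0900
UCL = X̄̄ + A₃·s̄ = 282.9800 + 1.182 × 6.0900 = 290.1784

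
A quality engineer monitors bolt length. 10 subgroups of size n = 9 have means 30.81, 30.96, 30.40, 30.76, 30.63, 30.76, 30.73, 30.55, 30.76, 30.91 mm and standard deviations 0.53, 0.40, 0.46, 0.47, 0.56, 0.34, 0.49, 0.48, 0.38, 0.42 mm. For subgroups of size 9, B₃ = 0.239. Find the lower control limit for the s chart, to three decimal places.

s̄ = (0.53 + 0.40 + 0.46 + 0.47 + 0.56 + 0.34 + 0.49 + 0.48 + 0.38 + 0.42) / 10 = 0.4530
LCL_s = B₃·s̄ = 0.239 × 0.4530 = 0.1083

0.108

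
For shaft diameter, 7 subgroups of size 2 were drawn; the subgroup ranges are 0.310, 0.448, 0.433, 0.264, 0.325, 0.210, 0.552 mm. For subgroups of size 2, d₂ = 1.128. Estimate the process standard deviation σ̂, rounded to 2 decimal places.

R̄ = (0.310 + 0.448 + 0.433 + 0.264 + 0.325 + 0.210 + 0.552) / 7 = 0.3631
σ̂ = R̄ / d₂ = 0.3631 / 1.128 = 0.3219

0.32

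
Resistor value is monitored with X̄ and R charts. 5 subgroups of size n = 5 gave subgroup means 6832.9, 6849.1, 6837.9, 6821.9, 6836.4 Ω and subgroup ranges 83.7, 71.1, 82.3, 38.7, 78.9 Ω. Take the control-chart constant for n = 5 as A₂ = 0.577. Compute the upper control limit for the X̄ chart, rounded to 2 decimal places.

6876.57

X̄̄ = (6832.9 + 6849.1 + 6837.9 + 6821.9 + 6836.4) / 5 = 34178.2000 / 5 = 6835.6400
R̄ = (83.7 + 71.1 + 82.3 + 38.7 + 78.9) / 5 = 354.7000 / 5 = 70.9400
UCL = X̄̄ + A₂·R̄ = 6835.6400 + 0.577 × 70.9400 = 6876.5724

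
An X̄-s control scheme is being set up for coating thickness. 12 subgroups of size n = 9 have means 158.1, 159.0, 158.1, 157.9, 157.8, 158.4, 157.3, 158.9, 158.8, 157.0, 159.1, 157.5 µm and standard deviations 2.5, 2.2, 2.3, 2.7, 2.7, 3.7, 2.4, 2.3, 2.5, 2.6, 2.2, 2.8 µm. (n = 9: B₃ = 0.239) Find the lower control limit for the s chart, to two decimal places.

0.62

s̄ = (2.5 + 2.2 + 2.3 + 2.7 + 2.7 + 3.7 + 2.4 + 2.3 + 2.5 + 2.6 + 2.2 + 2.8) / 12 = 2.5750
LCL_s = B₃·s̄ = 0.239 × 2.5750 = 0.6154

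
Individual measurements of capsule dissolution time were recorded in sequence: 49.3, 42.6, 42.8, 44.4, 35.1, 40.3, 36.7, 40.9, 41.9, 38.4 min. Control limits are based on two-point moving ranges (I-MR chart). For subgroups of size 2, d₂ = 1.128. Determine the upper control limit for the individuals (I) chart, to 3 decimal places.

X̄ = (49.3 + 42.6 + 42.8 + 44.4 + 35.1 + 40.3 + 36.7 + 40.9 + 41.9 + 38.4) / 10 = 41.2400
Moving ranges: 6.7, 0.2, 1.6, 9.3, 5.2, 3.6, 4.2, 1.0, 3.5; M̄R̄ = 35.3000 / 9 = 3.9222
UCL = X̄ + 3·M̄R̄/d₂ = 41.2400 + 3 × 3.9222 / 1.128 = 51.6714

51.671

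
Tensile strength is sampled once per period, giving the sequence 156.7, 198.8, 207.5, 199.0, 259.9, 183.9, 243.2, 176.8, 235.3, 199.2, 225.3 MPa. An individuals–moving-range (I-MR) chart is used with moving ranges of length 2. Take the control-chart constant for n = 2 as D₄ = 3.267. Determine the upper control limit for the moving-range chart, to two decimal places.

Moving ranges: 42.1, 8.7, 8.5, 60.9, 76.0, 59.3, 66.4, 58.5, 36.1, 26.1; M̄R̄ = 442.6000 / 10 = 44.2600
UCL_MR = D₄·M̄R̄ = 3.267 × 44.2600 = 144.5974

144.60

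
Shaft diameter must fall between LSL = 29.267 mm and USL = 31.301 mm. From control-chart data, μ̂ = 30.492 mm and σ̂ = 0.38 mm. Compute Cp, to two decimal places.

Cp = (USL − LSL) / (6σ̂) = (31.301 − 29.267) / (6 × 0.38) = 2.0340 / 2.2800 = 0.8921

0.89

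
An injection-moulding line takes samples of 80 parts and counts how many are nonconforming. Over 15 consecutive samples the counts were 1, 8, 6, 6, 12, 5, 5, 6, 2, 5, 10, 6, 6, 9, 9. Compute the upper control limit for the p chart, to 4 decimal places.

p̄ = Σdᵢ / (k·n) = 96 / (15 × 80) = 0.08000
UCL = p̄ + 3·√(p̄(1−p̄)/n) = 0.08000 + 3 × √(0.08000×0.92000/80) = 0.08000 + 3 × 0.03033 = 0.17099

0.1710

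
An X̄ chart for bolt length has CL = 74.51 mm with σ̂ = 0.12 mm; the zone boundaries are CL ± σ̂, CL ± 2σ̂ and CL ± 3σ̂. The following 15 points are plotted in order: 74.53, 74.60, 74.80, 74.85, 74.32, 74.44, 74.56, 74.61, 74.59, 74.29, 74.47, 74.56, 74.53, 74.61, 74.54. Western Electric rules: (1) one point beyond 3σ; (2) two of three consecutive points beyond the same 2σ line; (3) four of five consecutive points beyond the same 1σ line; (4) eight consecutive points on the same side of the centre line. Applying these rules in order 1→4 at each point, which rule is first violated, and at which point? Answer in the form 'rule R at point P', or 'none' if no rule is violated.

Zone of each point (C = within 1σ̂, B = 1σ̂–2σ̂, A = 2σ̂–3σ̂, * = beyond 3σ̂; sign = side of CL): 1:+C, 2:+C, 3:+A, 4:+A, 5:-B, 6:-C, 7:+C, 8:+C, 9:+C, 10:-B, 11:-C, 12:+C, 13:+C, 14:+C, 15:+C
Rule 2 (two of three consecutive points beyond the same 2σ limit) is satisfied at point 4.

rule 2 at point 4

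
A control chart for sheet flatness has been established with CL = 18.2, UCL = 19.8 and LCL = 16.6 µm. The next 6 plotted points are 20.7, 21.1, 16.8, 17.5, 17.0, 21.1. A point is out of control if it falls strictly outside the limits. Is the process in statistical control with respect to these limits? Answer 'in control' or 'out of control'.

Compare each point to [16.6, 19.8]: sample 1 = 20.7 > UCL; sample 2 = 21.1 > UCL; sample 6 = 21.1 > UCL.

out of control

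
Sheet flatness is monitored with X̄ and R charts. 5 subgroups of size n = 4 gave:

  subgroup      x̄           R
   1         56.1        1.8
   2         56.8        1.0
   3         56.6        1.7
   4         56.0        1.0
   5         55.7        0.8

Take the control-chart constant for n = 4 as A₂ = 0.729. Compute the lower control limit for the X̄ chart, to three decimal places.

X̄̄ = (56.1 + 56.8 + 56.6 + 56.0 + 55.7) / 5 = 281.2000 / 5 = 56.2400
R̄ = (1.8 + 1.0 + 1.7 + 1.0 + 0.8) / 5 = 6.3000 / 5 = 1.2600
LCL = X̄̄ − A₂·R̄ = 56.2400 − 0.729 × 1.2600 = 55.3215

55.321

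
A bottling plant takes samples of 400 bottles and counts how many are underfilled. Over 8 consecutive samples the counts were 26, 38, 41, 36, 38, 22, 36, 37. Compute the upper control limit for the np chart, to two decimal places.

51.04

p̄ = Σdᵢ / (k·n) = 274 / (8 × 400) = 0.08563
UCL = np̄ + 3·√(np̄(1−p̄)) = 34.2500 + 3 × √(34.2500×0.91437) = 34.2500 + 3 × 5.5962 = 51.0386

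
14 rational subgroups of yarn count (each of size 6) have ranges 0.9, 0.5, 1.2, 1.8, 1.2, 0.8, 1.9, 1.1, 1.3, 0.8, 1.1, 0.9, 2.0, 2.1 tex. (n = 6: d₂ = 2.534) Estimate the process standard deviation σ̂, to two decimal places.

R̄ = (0.9 + 0.5 + 1.2 + 1.8 + 1.2 + 0.8 + 1.9 + 1.1 + 1.3 + 0.8 + 1.1 + 0.9 + 2.0 + 2.1) / 14 = 1.2571
σ̂ = R̄ / d₂ = 1.2571 / 2.534 = 0.4961

0.50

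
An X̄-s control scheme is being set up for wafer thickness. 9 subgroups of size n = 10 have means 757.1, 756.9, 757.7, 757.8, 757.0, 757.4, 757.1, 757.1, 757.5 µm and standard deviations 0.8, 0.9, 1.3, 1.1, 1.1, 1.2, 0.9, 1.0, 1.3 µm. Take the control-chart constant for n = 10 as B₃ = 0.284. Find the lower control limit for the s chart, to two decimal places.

0.30

s̄ = (0.8 + 0.9 + 1.3 + 1.1 + 1.1 + 1.2 + 0.9 + 1.0 + 1.3) / 9 = 1.0667
LCL_s = B₃·s̄ = 0.284 × 1.0667 = 0.3029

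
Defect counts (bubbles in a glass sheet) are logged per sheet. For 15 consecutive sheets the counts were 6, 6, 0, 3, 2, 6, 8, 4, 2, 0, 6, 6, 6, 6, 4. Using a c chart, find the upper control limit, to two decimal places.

c̄ = (6 + 6 + 0 + 3 + 2 + 6 + 8 + 4 + 2 + 0 + 6 + 6 + 6 + 6 + 4) / 15 = 65 / 15 = 4.3333
UCL = c̄ + 3√c̄ = 4.3333 + 3 × √4.3333 = 4.3333 + 3 × 2.0817 = 10.5783

10.58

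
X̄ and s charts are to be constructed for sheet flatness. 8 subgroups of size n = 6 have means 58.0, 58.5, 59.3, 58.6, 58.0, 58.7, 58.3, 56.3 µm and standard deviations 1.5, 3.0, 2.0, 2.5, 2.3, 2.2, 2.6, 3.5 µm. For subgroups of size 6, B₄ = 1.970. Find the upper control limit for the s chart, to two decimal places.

4.83

s̄ = (1.5 + 3.0 + 2.0 + 2.5 + 2.3 + 2.2 + 2.6 + 3.5) / 8 = 2.4500
UCL_s = B₄·s̄ = 1.970 × 2.4500 = 4.8265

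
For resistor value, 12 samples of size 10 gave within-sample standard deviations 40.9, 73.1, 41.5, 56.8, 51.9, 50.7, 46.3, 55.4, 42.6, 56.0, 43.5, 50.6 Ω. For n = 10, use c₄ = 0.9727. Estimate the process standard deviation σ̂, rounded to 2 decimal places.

s̄ = (40.9 + 73.1 + 41.5 + 56.8 + 51.9 + 50.7 + 46.3 + 55.4 + 42.6 + 56.0 + 43.5 + 50.6) / 12 = 50.7750
σ̂ = s̄ / c₄ = 50.7750 / 0.9727 = 52.2001

52.20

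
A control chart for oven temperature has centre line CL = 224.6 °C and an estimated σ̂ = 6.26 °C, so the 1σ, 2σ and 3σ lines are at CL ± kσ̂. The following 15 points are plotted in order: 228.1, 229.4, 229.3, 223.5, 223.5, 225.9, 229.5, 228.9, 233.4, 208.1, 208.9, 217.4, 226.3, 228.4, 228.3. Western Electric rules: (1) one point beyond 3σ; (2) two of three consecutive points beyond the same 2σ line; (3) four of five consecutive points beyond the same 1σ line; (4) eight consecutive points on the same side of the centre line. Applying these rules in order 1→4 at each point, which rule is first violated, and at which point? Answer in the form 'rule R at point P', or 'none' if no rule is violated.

Zone of each point (C = within 1σ̂, B = 1σ̂–2σ̂, A = 2σ̂–3σ̂, * = beyond 3σ̂; sign = side of CL): 1:+C, 2:+C, 3:+C, 4:-C, 5:-C, 6:+C, 7:+C, 8:+C, 9:+B, 10:-A, 11:-A, 12:-B, 13:+C, 14:+C, 15:+C
Rule 2 (two of three consecutive points beyond the same 2σ limit) is satisfied at point 11.

rule 2 at point 11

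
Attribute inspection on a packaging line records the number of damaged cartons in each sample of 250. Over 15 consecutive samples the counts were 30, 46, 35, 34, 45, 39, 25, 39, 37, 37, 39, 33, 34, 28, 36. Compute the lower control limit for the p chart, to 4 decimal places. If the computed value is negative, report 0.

p̄ = Σdᵢ / (k·n) = 537 / (15 × 250) = 0.14320
LCL = p̄ − 3·√(p̄(1−p̄)/n) = 0.14320 − 3 × 0.02215 = 0.07674

0.0767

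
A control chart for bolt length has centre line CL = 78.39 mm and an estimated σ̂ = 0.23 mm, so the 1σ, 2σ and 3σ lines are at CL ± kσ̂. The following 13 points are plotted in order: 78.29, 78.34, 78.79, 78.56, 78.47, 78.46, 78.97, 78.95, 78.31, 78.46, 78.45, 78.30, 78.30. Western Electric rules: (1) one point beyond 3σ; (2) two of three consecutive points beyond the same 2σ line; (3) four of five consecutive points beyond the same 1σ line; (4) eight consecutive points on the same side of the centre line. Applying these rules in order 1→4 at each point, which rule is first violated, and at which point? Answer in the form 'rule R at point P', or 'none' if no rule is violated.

rule 2 at point 8

Zone of each point (C = within 1σ̂, B = 1σ̂–2σ̂, A = 2σ̂–3σ̂, * = beyond 3σ̂; sign = side of CL): 1:-C, 2:-C, 3:+B, 4:+C, 5:+C, 6:+C, 7:+A, 8:+A, 9:-C, 10:+C, 11:+C, 12:-C, 13:-C
Rule 2 (two of three consecutive points beyond the same 2σ limit) is satisfied at point 8.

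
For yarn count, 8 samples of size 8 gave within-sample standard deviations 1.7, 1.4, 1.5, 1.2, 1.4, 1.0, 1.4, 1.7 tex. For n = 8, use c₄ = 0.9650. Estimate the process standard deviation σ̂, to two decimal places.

s̄ = (1.7 + 1.4 + 1.5 + 1.2 + 1.4 + 1.0 + 1.4 + 1.7) / 8 = 1.4125
σ̂ = s̄ / c₄ = 1.4125 / 0.9650 = 1.4637

1.46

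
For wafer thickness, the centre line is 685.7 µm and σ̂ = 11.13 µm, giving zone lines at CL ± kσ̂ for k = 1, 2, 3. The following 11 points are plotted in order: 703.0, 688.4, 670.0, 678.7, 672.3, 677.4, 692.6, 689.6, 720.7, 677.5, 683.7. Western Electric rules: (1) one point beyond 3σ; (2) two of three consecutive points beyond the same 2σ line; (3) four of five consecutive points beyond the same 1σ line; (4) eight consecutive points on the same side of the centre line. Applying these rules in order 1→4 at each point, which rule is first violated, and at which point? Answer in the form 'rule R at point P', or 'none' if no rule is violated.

Zone of each point (C = within 1σ̂, B = 1σ̂–2σ̂, A = 2σ̂–3σ̂, * = beyond 3σ̂; sign = side of CL): 1:+B, 2:+C, 3:-B, 4:-C, 5:-B, 6:-C, 7:+C, 8:+C, 9:+*, 10:-C, 11:-C
Rule 1 (one point beyond the 3σ limits) is satisfied at point 9.

rule 1 at point 9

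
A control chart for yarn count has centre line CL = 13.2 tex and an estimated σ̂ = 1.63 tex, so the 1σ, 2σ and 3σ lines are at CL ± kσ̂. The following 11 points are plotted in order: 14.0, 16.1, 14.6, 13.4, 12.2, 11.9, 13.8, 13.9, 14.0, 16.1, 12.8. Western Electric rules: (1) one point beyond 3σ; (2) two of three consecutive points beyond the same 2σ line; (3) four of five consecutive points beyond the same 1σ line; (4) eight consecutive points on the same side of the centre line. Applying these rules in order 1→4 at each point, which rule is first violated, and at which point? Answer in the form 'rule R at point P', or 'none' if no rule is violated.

Zone of each point (C = within 1σ̂, B = 1σ̂–2σ̂, A = 2σ̂–3σ̂, * = beyond 3σ̂; sign = side of CL): 1:+C, 2:+B, 3:+C, 4:+C, 5:-C, 6:-C, 7:+C, 8:+C, 9:+C, 10:+B, 11:-C
No rule fires across all 11 points.

none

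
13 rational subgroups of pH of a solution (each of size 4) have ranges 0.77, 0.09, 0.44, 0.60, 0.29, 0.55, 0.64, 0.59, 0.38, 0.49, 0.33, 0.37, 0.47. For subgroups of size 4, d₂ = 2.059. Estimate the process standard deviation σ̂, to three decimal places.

R̄ = (0.77 + 0.09 + 0.44 + 0.60 + 0.29 + 0.55 + 0.64 + 0.59 + 0.38 + 0.49 + 0.33 + 0.37 + 0.47) / 13 = 0.4623
σ̂ = R̄ / d₂ = 0.4623 / 2.059 = 0.2245

0.225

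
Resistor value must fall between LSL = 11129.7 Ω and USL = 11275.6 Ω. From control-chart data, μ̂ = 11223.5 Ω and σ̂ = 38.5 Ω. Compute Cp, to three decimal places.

Cp = (USL − LSL) / (6σ̂) = (11275.6 − 11129.7) / (6 × 38.5) = 145.9000 / 231.0000 = 0.6316

0.632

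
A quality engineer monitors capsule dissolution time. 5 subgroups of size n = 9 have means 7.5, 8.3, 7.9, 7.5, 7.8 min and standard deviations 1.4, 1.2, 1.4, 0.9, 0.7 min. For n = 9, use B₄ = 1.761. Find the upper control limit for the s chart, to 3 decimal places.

s̄ = (1.4 + 1.2 + 1.4 + 0.9 + 0.7) / 5 = 1.1200
UCL_s = B₄·s̄ = 1.761 × 1.1200 = 1.9723

1.972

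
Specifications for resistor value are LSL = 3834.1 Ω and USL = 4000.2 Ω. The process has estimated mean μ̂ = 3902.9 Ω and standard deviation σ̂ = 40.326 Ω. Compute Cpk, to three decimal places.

0.569

Cpu = (USL − μ̂) / (3σ̂) = (4000.2 − 3902.9) / (3 × 40.326) = 0.8043; Cpl = (μ̂ − LSL) / (3σ̂) = (3902.9 − 3834.1) / (3 × 40.326) = 0.5687; Cpk = min(Cpu, Cpl) = 0.5687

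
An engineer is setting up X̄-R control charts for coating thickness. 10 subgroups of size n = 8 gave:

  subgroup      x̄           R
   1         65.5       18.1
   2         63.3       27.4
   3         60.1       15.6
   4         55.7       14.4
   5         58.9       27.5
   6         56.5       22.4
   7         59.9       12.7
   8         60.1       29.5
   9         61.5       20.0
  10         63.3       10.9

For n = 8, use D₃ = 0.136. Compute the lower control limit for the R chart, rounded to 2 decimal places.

2.70

R̄ = (18.1 + 27.4 + 15.6 + 14.4 + 27.5 + 22.4 + 12.7 + 29.5 + 20.0 + 10.9) / 10 = 198.5000 / 10 = 19.8500
LCL_R = D₃·R̄ = 0.136 × 19.8500 = 2.6996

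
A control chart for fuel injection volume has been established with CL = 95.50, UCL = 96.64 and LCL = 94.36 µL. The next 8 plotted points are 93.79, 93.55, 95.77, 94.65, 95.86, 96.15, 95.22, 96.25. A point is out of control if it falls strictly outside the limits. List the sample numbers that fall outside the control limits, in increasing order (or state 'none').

1, 2

Compare each point to [94.36, 96.64]: sample 1 = 93.79 < LCL; sample 2 = 93.55 < LCL.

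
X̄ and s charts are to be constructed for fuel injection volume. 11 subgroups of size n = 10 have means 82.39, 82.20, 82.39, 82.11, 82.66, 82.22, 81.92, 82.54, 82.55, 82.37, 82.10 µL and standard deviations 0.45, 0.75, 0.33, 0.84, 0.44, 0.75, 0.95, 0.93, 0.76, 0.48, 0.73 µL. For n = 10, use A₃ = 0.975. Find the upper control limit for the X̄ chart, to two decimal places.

X̄̄ = (82.39 + 82.20 + 82.39 + 82.11 + 82.66 + 82.22 + 81.92 + 82.54 + 82.55 + 82.37 + 82.10) / 11 = 82.3136
s̄ = (0.45 + 0.75 + 0.33 + 0.84 + 0.44 + 0.75 + 0.95 + 0.93 + 0.76 + 0.48 + 0.73) / 11 = 0.6736
UCL = X̄̄ + A₃·s̄ = 82.3136 + 0.975 × 0.6736 = 82.9704

82.97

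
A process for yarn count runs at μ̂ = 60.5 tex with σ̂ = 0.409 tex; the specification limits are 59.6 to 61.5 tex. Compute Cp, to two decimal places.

Cp = (USL − LSL) / (6σ̂) = (61.5 − 59.6) / (6 × 0.409) = 1.9000 / 2.4540 = 0.7742

0.77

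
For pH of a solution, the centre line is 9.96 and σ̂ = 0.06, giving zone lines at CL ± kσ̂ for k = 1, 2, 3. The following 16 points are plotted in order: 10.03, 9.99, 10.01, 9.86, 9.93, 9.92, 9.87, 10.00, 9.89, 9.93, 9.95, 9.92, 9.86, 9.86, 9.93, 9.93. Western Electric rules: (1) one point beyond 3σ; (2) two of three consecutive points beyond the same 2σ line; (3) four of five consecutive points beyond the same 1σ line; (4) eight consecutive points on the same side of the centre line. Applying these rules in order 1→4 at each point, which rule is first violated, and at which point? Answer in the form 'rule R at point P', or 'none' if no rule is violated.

Zone of each point (C = within 1σ̂, B = 1σ̂–2σ̂, A = 2σ̂–3σ̂, * = beyond 3σ̂; sign = side of CL): 1:+B, 2:+C, 3:+C, 4:-B, 5:-C, 6:-C, 7:-B, 8:+C, 9:-B, 10:-C, 11:-C, 12:-C, 13:-B, 14:-B, 15:-C, 16:-C
Rule 4 (eight consecutive points on the same side of the centre line) is satisfied at point 16.

rule 4 at point 16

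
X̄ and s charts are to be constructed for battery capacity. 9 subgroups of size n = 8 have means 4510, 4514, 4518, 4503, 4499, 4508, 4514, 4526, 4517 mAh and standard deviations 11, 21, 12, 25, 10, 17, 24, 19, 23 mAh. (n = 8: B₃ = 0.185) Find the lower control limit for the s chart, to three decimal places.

3.330

s̄ = (11 + 21 + 12 + 25 + 10 + 17 + 24 + 19 + 23) / 9 = 18.0000
LCL_s = B₃·s̄ = 0.185 × 18.0000 = 3.3300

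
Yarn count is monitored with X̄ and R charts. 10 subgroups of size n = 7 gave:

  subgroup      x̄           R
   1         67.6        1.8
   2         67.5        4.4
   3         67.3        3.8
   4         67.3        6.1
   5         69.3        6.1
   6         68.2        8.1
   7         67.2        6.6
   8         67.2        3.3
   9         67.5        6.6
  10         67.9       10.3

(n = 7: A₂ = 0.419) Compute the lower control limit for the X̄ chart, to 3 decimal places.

65.308

X̄̄ = (67.6 + 67.5 + 67.3 + 67.3 + 69.3 + 68.2 + 67.2 + 67.2 + 67.5 + 67.9) / 10 = 677.0000 / 10 = 67.7000
R̄ = (1.8 + 4.4 + 3.8 + 6.1 + 6.1 + 8.1 + 6.6 + 3.3 + 6.6 + 10.3) / 10 = 57.1000 / 10 = 5.7100
LCL = X̄̄ − A₂·R̄ = 67.7000 − 0.419 × 5.7100 = 65.3075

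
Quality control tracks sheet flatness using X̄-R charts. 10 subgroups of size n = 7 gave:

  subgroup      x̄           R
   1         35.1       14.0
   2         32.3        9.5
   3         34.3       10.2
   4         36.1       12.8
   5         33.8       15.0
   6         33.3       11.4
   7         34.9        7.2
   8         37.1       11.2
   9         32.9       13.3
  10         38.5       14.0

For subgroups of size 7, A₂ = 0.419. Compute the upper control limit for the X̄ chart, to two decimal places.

39.80

X̄̄ = (35.1 + 32.3 + 34.3 + 36.1 + 33.8 + 33.3 + 34.9 + 37.1 + 32.9 + 38.5) / 10 = 348.3000 / 10 = 34.8300
R̄ = (14.0 + 9.5 + 10.2 + 12.8 + 15.0 + 11.4 + 7.2 + 11.2 + 13.3 + 14.0) / 10 = 118.6000 / 10 = 11.8600
UCL = X̄̄ + A₂·R̄ = 34.8300 + 0.419 × 11.8600 = 39.7993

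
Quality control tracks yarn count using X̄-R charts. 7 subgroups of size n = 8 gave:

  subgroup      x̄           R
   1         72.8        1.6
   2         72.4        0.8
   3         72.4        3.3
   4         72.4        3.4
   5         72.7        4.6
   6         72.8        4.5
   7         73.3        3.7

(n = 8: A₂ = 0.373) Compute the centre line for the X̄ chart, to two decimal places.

72.69

X̄̄ = (72.8 + 72.4 + 72.4 + 72.4 + 72.7 + 72.8 + 73.3) / 7 = 508.8000 / 7 = 72.6857
CL = X̄̄ = 72.6857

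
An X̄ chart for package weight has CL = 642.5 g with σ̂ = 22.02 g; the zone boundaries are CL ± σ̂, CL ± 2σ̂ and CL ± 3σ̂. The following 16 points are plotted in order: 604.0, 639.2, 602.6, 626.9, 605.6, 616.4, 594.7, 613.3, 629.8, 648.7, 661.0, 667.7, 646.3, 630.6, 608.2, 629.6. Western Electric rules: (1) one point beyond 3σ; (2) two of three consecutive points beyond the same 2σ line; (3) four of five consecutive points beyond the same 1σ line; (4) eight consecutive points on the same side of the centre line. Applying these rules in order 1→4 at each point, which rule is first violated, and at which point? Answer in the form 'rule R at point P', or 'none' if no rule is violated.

Zone of each point (C = within 1σ̂, B = 1σ̂–2σ̂, A = 2σ̂–3σ̂, * = beyond 3σ̂; sign = side of CL): 1:-B, 2:-C, 3:-B, 4:-C, 5:-B, 6:-B, 7:-A, 8:-B, 9:-C, 10:+C, 11:+C, 12:+B, 13:+C, 14:-C, 15:-B, 16:-C
Rule 3 (four of five consecutive points beyond the same 1σ limit) is satisfied at point 7.

rule 3 at point 7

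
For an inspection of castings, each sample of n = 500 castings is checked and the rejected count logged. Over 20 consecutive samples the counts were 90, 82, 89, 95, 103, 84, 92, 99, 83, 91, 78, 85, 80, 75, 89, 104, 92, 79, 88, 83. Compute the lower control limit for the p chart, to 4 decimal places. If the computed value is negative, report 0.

p̄ = Σdᵢ / (k·n) = 1761 / (20 × 500) = 0.17610
LCL = p̄ − 3·√(p̄(1−p̄)/n) = 0.17610 − 3 × 0.01703 = 0.12500

0.1250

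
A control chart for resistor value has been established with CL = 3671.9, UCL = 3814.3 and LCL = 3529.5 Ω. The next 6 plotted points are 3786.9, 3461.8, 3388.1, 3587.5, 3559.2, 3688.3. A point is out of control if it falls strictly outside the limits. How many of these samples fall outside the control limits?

Compare each point to [3529.5, 3814.3]: sample 2 = 3461.8 < LCL; sample 3 = 3388.1 < LCL.

2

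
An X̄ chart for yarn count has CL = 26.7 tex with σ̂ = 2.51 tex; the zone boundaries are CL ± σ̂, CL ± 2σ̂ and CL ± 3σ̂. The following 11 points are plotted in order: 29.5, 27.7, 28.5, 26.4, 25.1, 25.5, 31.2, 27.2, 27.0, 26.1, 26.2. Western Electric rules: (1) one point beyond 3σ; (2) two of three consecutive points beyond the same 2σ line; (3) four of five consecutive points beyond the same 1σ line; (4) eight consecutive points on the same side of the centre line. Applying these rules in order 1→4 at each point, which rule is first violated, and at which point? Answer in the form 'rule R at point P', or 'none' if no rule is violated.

Zone of each point (C = within 1σ̂, B = 1σ̂–2σ̂, A = 2σ̂–3σ̂, * = beyond 3σ̂; sign = side of CL): 1:+B, 2:+C, 3:+C, 4:-C, 5:-C, 6:-C, 7:+B, 8:+C, 9:+C, 10:-C, 11:-C
No rule fires across all 11 points.

none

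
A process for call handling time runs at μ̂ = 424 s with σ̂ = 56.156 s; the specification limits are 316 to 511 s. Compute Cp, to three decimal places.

Cp = (USL − LSL) / (6σ̂) = (511 − 316) / (6 × 56.156) = 195.0000 / 336.9360 = 0.5787

0.579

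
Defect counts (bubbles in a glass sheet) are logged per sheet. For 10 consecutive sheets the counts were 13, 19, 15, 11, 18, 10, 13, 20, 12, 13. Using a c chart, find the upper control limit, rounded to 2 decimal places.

c̄ = (13 + 19 + 15 + 11 + 18 + 10 + 13 + 20 + 12 + 13) / 10 = 144 / 10 = 14.4000
UCL = c̄ + 3√c̄ = 14.4000 + 3 × √14.4000 = 14.4000 + 3 × 3.7947 = 25.7842

25.78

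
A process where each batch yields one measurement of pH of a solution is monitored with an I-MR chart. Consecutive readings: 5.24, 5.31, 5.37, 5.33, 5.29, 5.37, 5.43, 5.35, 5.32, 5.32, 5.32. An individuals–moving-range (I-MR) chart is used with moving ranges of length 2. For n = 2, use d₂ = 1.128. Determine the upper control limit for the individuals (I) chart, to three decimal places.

5.454

X̄ = (5.24 + 5.31 + 5.37 + 5.33 + 5.29 + 5.37 + 5.43 + 5.35 + 5.32 + 5.32 + 5.32) / 11 = 5.3318
Moving ranges: 0.07, 0.06, 0.04, 0.04, 0.08, 0.06, 0.08, 0.03, 0.00, 0.00; M̄R̄ = 0.4600 / 10 = 0.0460
UCL = X̄ + 3·M̄R̄/d₂ = 5.3318 + 3 × 0.0460 / 1.128 = 5.4542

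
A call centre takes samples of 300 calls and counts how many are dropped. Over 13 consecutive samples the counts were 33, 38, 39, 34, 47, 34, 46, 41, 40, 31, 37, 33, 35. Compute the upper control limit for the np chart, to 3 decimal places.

54.731

p̄ = Σdᵢ / (k·n) = 488 / (13 × 300) = 0.12513
UCL = np̄ + 3·√(np̄(1−p̄)) = 37.5385 + 3 × √(37.5385×0.87487) = 37.5385 + 3 × 5.7307 = 54.7307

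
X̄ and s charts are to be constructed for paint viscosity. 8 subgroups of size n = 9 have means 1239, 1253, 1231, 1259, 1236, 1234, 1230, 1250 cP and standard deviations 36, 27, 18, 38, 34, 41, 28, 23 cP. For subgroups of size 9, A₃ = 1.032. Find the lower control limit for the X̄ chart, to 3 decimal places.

X̄̄ = (1239 + 1253 + 1231 + 1259 + 1236 + 1234 + 1230 + 1250) / 8 = 1241.5000
s̄ = (36 + 27 + 18 + 38 + 34 + 41 + 28 + 23) / 8 = 30.6250
LCL = X̄̄ − A₃·s̄ = 1241.5000 − 1.032 × 30.6250 = 1209.8950

1209.895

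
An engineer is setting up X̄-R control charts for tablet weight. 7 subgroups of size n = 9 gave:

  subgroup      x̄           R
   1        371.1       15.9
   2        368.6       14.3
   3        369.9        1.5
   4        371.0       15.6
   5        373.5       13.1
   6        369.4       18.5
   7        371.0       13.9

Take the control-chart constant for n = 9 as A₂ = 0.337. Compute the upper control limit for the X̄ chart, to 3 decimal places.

X̄̄ = (371.1 + 368.6 + 369.9 + 371.0 + 373.5 + 369.4 + 371.0) / 7 = 2594.5000 / 7 = 370.6429
R̄ = (15.9 + 14.3 + 1.5 + 15.6 + 13.1 + 18.5 + 13.9) / 7 = 92.8000 / 7 = 13.2571
UCL = X̄̄ + A₂·R̄ = 370.6429 + 0.337 × 13.2571 = 375.1105

375.111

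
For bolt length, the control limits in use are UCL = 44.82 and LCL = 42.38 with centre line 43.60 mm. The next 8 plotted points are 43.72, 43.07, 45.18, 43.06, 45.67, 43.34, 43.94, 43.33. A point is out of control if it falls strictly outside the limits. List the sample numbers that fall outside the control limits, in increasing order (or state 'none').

3, 5

Compare each point to [42.38, 44.82]: sample 3 = 45.18 > UCL; sample 5 = 45.67 > UCL.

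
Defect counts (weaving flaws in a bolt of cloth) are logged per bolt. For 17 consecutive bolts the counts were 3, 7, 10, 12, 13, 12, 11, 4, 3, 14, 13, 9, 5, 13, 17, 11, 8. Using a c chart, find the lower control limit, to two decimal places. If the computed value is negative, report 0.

c̄ = (3 + 7 + 10 + 12 + 13 + 12 + 11 + 4 + 3 + 14 + 13 + 9 + 5 + 13 + 17 + 11 + 8) / 17 = 165 / 17 = 9.7059
LCL = c̄ − 3√c̄ = 9.7059 − 3 × 3.1154 = 0.3596

0.36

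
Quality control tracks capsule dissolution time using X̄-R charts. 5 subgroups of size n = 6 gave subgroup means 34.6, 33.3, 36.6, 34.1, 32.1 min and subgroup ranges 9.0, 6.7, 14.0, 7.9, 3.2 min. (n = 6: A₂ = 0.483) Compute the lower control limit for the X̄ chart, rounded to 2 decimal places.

30.20

X̄̄ = (34.6 + 33.3 + 36.6 + 34.1 + 32.1) / 5 = 170.7000 / 5 = 34.1400
R̄ = (9.0 + 6.7 + 14.0 + 7.9 + 3.2) / 5 = 40.8000 / 5 = 8.1600
LCL = X̄̄ − A₂·R̄ = 34.1400 − 0.483 × 8.1600 = 30.1987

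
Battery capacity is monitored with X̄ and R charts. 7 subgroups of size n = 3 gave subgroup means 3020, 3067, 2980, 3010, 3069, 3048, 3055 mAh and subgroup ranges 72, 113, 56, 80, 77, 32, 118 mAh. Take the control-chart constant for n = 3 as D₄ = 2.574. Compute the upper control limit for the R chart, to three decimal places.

R̄ = (72 + 113 + 56 + 80 + 77 + 32 + 118) / 7 = 548.0000 / 7 = 78.2857
UCL_R = D₄·R̄ = 2.574 × 78.2857 = 201.5074

201.507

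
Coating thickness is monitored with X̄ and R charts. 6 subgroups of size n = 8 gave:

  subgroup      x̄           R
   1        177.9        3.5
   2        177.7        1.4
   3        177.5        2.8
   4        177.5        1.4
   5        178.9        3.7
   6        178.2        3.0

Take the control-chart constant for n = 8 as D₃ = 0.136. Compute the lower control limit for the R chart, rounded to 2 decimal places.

R̄ = (3.5 + 1.4 + 2.8 + 1.4 + 3.7 + 3.0) / 6 = 15.8000 / 6 = 2.6333
LCL_R = D₃·R̄ = 0.136 × 2.6333 = 0.3581

0.36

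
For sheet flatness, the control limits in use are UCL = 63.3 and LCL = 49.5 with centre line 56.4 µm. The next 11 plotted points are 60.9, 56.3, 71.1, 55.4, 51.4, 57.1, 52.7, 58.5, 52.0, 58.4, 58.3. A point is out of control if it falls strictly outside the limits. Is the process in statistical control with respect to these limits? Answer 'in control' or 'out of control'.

Compare each point to [49.5, 63.3]: sample 3 = 71.1 > UCL.

out of control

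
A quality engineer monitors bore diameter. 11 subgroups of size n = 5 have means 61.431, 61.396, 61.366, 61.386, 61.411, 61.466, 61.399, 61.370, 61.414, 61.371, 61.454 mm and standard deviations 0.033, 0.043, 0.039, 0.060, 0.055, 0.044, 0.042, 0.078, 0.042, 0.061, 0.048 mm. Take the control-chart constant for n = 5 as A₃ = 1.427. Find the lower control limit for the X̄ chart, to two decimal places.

61.34

X̄̄ = (61.431 + 61.396 + 61.366 + 61.386 + 61.411 + 61.466 + 61.399 + 61.370 + 61.414 + 61.371 + 61.454) / 11 = 61.4058
s̄ = (0.033 + 0.043 + 0.039 + 0.060 + 0.055 + 0.044 + 0.042 + 0.078 + 0.042 + 0.061 + 0.048) / 11 = 0.0495
LCL = X̄̄ − A₃·s̄ = 61.4058 − 1.427 × 0.0495 = 61.3351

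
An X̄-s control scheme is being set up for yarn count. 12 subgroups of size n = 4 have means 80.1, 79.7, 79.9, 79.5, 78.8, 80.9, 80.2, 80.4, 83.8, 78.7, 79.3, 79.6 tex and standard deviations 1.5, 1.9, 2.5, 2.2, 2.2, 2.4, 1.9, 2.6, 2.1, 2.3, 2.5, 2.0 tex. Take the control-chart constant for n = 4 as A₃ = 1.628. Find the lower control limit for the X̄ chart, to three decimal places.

X̄̄ = (80.1 + 79.7 + 79.9 + 79.5 + 78.8 + 80.9 + 80.2 + 80.4 + 83.8 + 78.7 + 79.3 + 79.6) / 12 = 80.0750
s̄ = (1.5 + 1.9 + 2.5 + 2.2 + 2.2 + 2.4 + 1.9 + 2.6 + 2.1 + 2.3 + 2.5 + 2.0) / 12 = 2.1750
LCL = X̄̄ − A₃·s̄ = 80.0750 − 1.628 × 2.1750 = 76.5341

76.534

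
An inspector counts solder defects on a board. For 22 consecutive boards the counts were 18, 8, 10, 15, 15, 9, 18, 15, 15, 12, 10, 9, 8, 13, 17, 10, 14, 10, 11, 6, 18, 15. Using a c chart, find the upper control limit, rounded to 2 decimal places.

23.17

c̄ = (18 + 8 + 10 + 15 + 15 + 9 + 18 + 15 + 15 + 12 + 10 + 9 + 8 + 13 + 17 + 10 + 14 + 10 + 11 + 6 + 18 + 15) / 22 = 276 / 22 = 12.5455
UCL = c̄ + 3√c̄ = 12.5455 + 3 × √12.5455 = 12.5455 + 3 × 3.5420 = 23.1713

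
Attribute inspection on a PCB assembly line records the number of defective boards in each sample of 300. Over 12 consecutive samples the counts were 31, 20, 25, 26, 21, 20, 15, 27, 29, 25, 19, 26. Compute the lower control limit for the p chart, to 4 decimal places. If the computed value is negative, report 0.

0.0322

p̄ = Σdᵢ / (k·n) = 284 / (12 × 300) = 0.07889
LCL = p̄ − 3·√(p̄(1−p̄)/n) = 0.07889 − 3 × 0.01556 = 0.03220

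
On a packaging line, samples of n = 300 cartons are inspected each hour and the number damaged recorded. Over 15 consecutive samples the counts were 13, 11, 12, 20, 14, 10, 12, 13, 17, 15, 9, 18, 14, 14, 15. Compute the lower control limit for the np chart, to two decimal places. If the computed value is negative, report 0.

p̄ = Σdᵢ / (k·n) = 207 / (15 × 300) = 0.04600
LCL = np̄ − 3·√(np̄(1−p̄)) = 13.8000 − 3 × 3.6284 = 2.9148

2.91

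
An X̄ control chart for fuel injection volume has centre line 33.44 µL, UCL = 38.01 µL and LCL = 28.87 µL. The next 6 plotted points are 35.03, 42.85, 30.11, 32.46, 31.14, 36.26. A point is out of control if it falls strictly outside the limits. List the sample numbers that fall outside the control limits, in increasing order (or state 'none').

Compare each point to [28.87, 38.01]: sample 2 = 42.85 > UCL.

2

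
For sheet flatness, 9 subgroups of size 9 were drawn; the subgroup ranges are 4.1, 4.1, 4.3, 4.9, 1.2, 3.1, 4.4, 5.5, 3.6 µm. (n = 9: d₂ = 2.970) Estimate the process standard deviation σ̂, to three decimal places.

R̄ = (4.1 + 4.1 + 4.3 + 4.9 + 1.2 + 3.1 + 4.4 + 5.5 + 3.6) / 9 = 3.9111
σ̂ = R̄ / d₂ = 3.9111 / 2.970 = 1.3169

1.317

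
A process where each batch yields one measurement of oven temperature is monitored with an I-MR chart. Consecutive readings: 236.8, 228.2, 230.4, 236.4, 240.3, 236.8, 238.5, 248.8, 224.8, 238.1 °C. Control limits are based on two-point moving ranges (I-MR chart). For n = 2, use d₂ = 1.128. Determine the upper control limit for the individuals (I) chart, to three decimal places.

257.630

X̄ = (236.8 + 228.2 + 230.4 + 236.4 + 240.3 + 236.8 + 238.5 + 248.8 + 224.8 + 238.1) / 10 = 235.9100
Moving ranges: 8.6, 2.2, 6.0, 3.9, 3.5, 1.7, 10.3, 24.0, 13.3; M̄R̄ = 73.5000 / 9 = 8.1667
UCL = X̄ + 3·M̄R̄/d₂ = 235.9100 + 3 × 8.1667 / 1.128 = 257.6299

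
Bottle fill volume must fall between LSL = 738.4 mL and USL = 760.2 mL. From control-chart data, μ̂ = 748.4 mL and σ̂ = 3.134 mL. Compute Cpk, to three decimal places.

Cpu = (USL − μ̂) / (3σ̂) = (760.2 − 748.4) / (3 × 3.134) = 1.2551; Cpl = (μ̂ − LSL) / (3σ̂) = (748.4 − 738.4) / (3 × 3.134) = 1.0636; Cpk = min(Cpu, Cpl) = 1.0636

1.064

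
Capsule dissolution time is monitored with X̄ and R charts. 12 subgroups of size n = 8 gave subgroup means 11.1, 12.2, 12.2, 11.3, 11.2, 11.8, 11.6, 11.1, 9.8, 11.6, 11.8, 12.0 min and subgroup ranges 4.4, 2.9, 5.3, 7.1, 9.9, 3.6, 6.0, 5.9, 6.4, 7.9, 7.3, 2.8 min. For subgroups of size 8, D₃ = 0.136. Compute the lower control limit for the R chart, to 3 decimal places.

0.788

R̄ = (4.4 + 2.9 + 5.3 + 7.1 + 9.9 + 3.6 + 6.0 + 5.9 + 6.4 + 7.9 + 7.3 + 2.8) / 12 = 69.5000 / 12 = 5.7917
LCL_R = D₃·R̄ = 0.136 × 5.7917 = 0.7877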